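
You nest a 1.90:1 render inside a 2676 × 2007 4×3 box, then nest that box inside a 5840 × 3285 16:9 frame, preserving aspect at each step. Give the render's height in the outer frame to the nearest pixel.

1.90:1 in 2676×2007: fills the width, so the render is 2676.00 × 1408.42.
Second fit — the 4×3 canvas into 5840×3285 spans the height: 4380.00 × 3285.00 (×1.6368 from 2676×2007).
The render scales with it: height 1408.42 × 1.6368 ≈ 2305.26.

2305 px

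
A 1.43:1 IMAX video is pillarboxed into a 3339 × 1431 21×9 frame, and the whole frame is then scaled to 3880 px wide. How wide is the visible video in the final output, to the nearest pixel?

2378 px

At 3339×1431 the video is height-limited, so width = 1431 × 1.430 ≈ 2046.33 px.
Resizing to 3880 px wide multiplies everything by 1.1620: 2046.33 → 2377.89 px.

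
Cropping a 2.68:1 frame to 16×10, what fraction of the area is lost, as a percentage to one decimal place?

16×10 is narrower than 2.68:1, so the crop keeps the full height and trims the width.
Fraction kept = (1.600)/(2.680) ≈ 59.70%, so 40.30% is lost.

40.3%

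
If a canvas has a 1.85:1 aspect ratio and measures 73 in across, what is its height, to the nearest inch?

39 in

At 1.85:1, 73 / 1.850 ≈ 39.46.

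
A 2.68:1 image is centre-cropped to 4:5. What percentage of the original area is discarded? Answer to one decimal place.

70.1%

The height stays; only width is cut (since 4:5 is narrower than 2.68:1).
(0.800)/(2.680) ≈ 0.299 of the area survives, leaving 70.15% discarded.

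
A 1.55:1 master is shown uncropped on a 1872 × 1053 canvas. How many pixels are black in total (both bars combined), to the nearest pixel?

Since 1.550 < 1.778, the master is height-limited.
Content width = 1053 × 1.550 ≈ 1632.1500 px.
1872 − 1632.1500 = 239.8500 px of bars.
That's 239.8500 × 1053 ≈ 252562 black pixels.

252562 pixels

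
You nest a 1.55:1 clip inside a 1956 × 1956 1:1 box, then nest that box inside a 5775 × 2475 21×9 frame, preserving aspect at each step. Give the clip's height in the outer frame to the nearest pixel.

1597 px

Inside the 1956×1956 canvas the clip is width-limited at 1956.00 × 1261.94.
The 1:1 canvas is height-limited in 5775×2475, giving 2475.00 × 2475.00; scale factor 1.2653.
Applying the same ×1.2653: 1261.94 → 1596.77.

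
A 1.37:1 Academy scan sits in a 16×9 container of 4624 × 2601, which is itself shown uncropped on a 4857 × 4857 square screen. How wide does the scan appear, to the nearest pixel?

Inside the 4624×2601 canvas the scan is height-limited at 3563.37 × 2601.00.
Second fit — the 16×9 canvas into 4857×4857 spans the width: 4857.00 × 2732.06 (×1.0504 from 4624×2601).
So the scan's width is 3563.37 × 1.0504 ≈ 3742.93.

3743 px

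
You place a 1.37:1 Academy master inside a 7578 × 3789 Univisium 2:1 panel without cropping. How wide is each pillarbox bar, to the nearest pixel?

1.37:1 Academy is narrower than Univisium 2:1, so it spans the full height.
That makes the image 5190.93 px wide (3789 × 1.370).
7578 − 5190.93 = 2387.07 px of bars (1193.54 each).

1194 px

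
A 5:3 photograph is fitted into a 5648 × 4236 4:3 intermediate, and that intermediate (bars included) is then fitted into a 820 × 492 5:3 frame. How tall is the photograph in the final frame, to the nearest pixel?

394 px

First fit — 5:3 into 5648×4236 spans the width: 5648.00 × 3388.80.
4:3 in 820×492: fills the height, so the intermediate becomes 656.00 × 492.00 — a scale of ×0.1161.
So the photograph's height is 3388.80 × 0.1161 ≈ 393.60.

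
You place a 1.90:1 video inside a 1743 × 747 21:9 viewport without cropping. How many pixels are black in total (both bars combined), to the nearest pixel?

241804 pixels

1.90:1 is narrower than 21:9, so it spans the full height.
That makes the image 1419.3000 px wide (747 × 1.900).
Black = 1743 − 1419.3000 = 323.7000 px.
Across the 747-px span: 323.7000 × 747 ≈ 241804 px.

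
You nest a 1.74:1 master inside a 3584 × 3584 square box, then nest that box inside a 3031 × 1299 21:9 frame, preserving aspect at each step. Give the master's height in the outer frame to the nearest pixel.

747 px

First fit — 1.74:1 into 3584×3584 spans the width: 3584.00 × 2059.77.
The square canvas is height-limited in 3031×1299, giving 1299.00 × 1299.00; scale factor 0.3624.
Applying the same ×0.3624: 2059.77 → 746.55.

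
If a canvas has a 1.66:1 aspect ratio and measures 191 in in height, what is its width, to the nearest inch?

Width = 191 × 1.660 = 317.06.

317 in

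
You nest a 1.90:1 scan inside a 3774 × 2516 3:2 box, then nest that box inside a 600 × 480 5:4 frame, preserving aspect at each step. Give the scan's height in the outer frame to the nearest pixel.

Inside the 3774×2516 canvas the scan is width-limited at 3774.00 × 1986.32.
Second fit — the 3:2 canvas into 600×480 spans the width: 600.00 × 400.00 (×0.1590 from 3774×2516).
So the scan's height is 1986.32 × 0.1590 ≈ 315.79.

316 px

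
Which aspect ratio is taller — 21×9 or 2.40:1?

21×9

21×9 = 2.333 and 2.4; 2.4 > 2.333. The smaller width-to-height ratio is the taller frame.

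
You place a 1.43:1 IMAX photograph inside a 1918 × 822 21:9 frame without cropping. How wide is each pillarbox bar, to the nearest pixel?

371 px

1.43:1 IMAX (1.430) < 21:9 (2.333), so the photograph fills the height.
Content width = 822 × 1.430 ≈ 1175.46 px.
1918 − 1175.46 = 742.54 px of bars (371.27 each).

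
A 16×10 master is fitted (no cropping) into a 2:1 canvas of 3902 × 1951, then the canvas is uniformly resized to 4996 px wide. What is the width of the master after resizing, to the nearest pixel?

3997 px

Fitted into 3902×1951, the master spans the height; its width is 1951 × 16/10 ≈ 3121.60 px.
Resizing to 4996 px wide multiplies everything by 1.2804: 3121.60 → 3996.80 px.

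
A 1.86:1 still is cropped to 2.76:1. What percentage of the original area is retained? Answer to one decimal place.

The width stays; only height is cut (since 2.76:1 is wider than 1.86:1).
Area ratio = (1.860)/(2.760) = 67.39% retained.

67.4%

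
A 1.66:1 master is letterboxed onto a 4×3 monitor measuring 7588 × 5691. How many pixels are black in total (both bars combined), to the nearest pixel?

1.66:1 (1.660) > 4×3 (1.333), so the master fills the width.
Content height = 7588 / 1.660 ≈ 4571.0843 px.
Black = 5691 − 4571.0843 = 1119.9157 px.
Bar area = 1119.9157 × 7588 ≈ 8497920 px.

8497920 pixels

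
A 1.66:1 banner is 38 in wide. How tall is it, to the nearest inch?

23 in

Height = 38 / 1.660 = 22.89.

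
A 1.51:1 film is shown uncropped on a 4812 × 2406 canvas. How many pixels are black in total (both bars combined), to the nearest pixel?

Since 1.510 < 2.000, the film is height-limited.
Content width = 2406 × 1.510 ≈ 3633.0600 px.
4812 − 3633.0600 = 1178.9400 px of bars.
Bar area = 1178.9400 × 2406 ≈ 2836530 px.

2836530 pixels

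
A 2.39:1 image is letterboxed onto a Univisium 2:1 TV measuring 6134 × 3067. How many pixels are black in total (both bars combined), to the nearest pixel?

2.39:1 (2.390) > Univisium 2:1 (2.000), so the image fills the width.
That makes the image 2566.5272 px tall (6134 / 2.390).
Black = 3067 − 2566.5272 = 500.4728 px.
Bar area = 500.4728 × 6134 ≈ 3069900 px.

3069900 pixels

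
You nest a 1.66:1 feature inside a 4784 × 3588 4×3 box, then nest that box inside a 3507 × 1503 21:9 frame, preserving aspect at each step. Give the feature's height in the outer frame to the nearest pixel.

Inside the 4784×3588 canvas the feature is width-limited at 4784.00 × 2881.93.
4×3 in 3507×1503: fills the height, so the intermediate becomes 2004.00 × 1503.00 — a scale of ×0.4189.
So the feature's height is 2881.93 × 0.4189 ≈ 1207.23.

1207 px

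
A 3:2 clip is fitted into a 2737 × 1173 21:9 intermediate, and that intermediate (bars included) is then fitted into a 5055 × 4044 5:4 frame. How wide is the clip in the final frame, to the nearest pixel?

3:2 in 2737×1173: fills the height, so the clip is 1759.50 × 1173.00.
The 21:9 canvas is width-limited in 5055×4044, giving 5055.00 × 2166.43; scale factor 1.8469.
The clip scales with it: width 1759.50 × 1.8469 ≈ 3249.64.

3250 px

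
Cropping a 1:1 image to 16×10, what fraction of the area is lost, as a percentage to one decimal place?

The width stays; only height is cut (since 16×10 is wider than 1:1).
Fraction kept = (1.000)/(1.600) ≈ 62.50%, so 37.50% is lost.

37.5%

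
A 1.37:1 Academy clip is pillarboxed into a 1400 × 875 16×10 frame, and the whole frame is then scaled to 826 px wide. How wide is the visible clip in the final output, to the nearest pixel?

In the 1400×875 frame the clip fills the height: width = 875 × 1.370 ≈ 1198.75 px.
The frame scales by 826/1400 = 0.5900; 1198.75 × 0.5900 ≈ 707.26 px.

707 px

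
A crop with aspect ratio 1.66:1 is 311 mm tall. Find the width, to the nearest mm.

516 mm

Width = 311 × 1.660 = 516.26.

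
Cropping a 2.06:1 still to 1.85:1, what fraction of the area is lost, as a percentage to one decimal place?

10.2%

1.85:1 is narrower than 2.06:1, so the crop keeps the full height and trims the width.
(1.850)/(2.060) ≈ 0.898 of the area survives, leaving 10.19% discarded.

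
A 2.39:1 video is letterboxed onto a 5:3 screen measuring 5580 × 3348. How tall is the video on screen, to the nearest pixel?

Since 2.390 > 1.667, the video is width-limited.
That makes the image 2334.73 px tall (5580 / 2.390).

2335 px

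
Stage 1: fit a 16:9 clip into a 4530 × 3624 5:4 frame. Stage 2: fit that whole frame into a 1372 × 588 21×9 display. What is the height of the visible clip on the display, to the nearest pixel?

Inside the 4530×3624 canvas the clip is width-limited at 4530.00 × 2548.12.
5:4 in 1372×588: fills the height, so the intermediate becomes 735.00 × 588.00 — a scale of ×0.1623.
So the clip's height is 2548.12 × 0.1623 ≈ 413.44.

413 px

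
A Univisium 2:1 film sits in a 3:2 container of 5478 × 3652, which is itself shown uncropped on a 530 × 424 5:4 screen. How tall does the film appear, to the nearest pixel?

265 px

Inside the 5478×3652 canvas the film is width-limited at 5478.00 × 2739.00.
3:2 in 530×424: fills the width, so the intermediate becomes 530.00 × 353.33 — a scale of ×0.0968.
The film scales with it: height 2739.00 × 0.0968 ≈ 265.00.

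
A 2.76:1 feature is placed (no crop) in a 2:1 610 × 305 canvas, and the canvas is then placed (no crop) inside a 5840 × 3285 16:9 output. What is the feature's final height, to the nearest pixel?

First fit — 2.76:1 into 610×305 spans the width: 610.00 × 221.01.
The 2:1 canvas is width-limited in 5840×3285, giving 5840.00 × 2920.00; scale factor 9.5738.
So the feature's height is 221.01 × 9.5738 ≈ 2115.94.

2116 px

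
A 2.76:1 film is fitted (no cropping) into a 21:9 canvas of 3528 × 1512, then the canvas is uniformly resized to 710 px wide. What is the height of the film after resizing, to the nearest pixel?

At 3528×1512 the film is width-limited, so height = 3528 / 2.760 ≈ 1278.26 px.
Scaling 3528 → 710 is ×0.2012, so the height becomes 1278.26 × 0.2012 ≈ 257.25 px.

257 px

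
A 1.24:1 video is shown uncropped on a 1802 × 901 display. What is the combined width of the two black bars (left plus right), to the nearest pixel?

685 px

Since 1.240 < 2.000, the video is height-limited.
Content width = 901 × 1.240 ≈ 1117.24 px.
Black = 1802 − 1117.24 = 684.76 px.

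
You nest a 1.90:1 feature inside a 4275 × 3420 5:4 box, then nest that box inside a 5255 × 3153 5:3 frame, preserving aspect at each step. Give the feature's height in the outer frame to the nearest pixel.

2074 px

Inside the 4275×3420 canvas the feature is width-limited at 4275.00 × 2250.00.
Second fit — the 5:4 canvas into 5255×3153 spans the height: 3941.25 × 3153.00 (×0.9219 from 4275×3420).
So the feature's height is 2250.00 × 0.9219 ≈ 2074.34.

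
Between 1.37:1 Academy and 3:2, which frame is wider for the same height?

3:2

1.37 and 3:2 = 1.5; 1.5 > 1.37.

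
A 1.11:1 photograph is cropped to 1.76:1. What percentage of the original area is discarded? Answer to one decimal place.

36.9%

The width stays; only height is cut (since 1.76:1 is wider than 1.11:1).
Fraction kept = (1.110)/(1.760) ≈ 63.07%, so 36.93% is lost.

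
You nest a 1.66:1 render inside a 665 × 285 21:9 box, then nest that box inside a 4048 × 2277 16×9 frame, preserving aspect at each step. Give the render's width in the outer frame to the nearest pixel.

2880 px

First fit — 1.66:1 into 665×285 spans the height: 473.10 × 285.00.
Second fit — the 21:9 canvas into 4048×2277 spans the width: 4048.00 × 1734.86 (×6.0872 from 665×285).
Applying the same ×6.0872: 473.10 → 2879.86.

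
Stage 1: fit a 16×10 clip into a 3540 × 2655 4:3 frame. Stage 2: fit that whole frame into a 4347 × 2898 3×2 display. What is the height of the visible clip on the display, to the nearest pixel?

2415 px

Inside the 3540×2655 canvas the clip is width-limited at 3540.00 × 2212.50.
4:3 in 4347×2898: fills the height, so the intermediate becomes 3864.00 × 2898.00 — a scale of ×1.0915.
Applying the same ×1.0915: 2212.50 → 2415.00.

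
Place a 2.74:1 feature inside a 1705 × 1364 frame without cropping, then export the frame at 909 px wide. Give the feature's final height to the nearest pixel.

In the 1705×1364 frame the feature fills the width: height = 1705 / 2.740 ≈ 622.26 px.
Resizing to 909 px wide multiplies everything by 0.5331: 622.26 → 331.75 px.

332 px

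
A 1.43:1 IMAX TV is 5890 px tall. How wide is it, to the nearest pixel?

5890 × 1.430 = 8422.70.

8423 px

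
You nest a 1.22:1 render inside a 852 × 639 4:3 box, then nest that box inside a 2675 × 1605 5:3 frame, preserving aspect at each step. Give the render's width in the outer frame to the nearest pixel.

First fit — 1.22:1 into 852×639 spans the height: 779.58 × 639.00.
The 4:3 canvas is height-limited in 2675×1605, giving 2140.00 × 1605.00; scale factor 2.5117.
So the render's width is 779.58 × 2.5117 ≈ 1958.10.

1958 px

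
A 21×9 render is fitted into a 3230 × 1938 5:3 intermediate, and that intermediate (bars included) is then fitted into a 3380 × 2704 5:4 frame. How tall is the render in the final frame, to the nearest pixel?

1449 px

21×9 in 3230×1938: fills the width, so the render is 3230.00 × 1384.29.
The 5:3 canvas is width-limited in 3380×2704, giving 3380.00 × 2028.00; scale factor 1.0464.
So the render's height is 1384.29 × 1.0464 ≈ 1448.57.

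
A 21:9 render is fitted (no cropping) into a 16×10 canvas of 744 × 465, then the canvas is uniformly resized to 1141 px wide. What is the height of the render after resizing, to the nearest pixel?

489 px

At 744×465 the render is width-limited, so height = 744 × 9/21 ≈ 318.86 px.
Scaling 744 → 1141 is ×1.5336, so the height becomes 318.86 × 1.5336 ≈ 489.00 px.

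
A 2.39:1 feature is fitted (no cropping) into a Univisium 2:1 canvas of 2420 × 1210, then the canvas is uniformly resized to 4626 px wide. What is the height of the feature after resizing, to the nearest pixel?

1936 px

At 2420×1210 the feature is width-limited, so height = 2420 / 2.390 ≈ 1012.55 px.
Resizing to 4626 px wide multiplies everything by 1.9116: 1012.55 → 1935.56 px.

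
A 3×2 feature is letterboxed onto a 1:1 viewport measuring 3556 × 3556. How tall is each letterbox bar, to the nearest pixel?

3×2 (1.500) > 1:1 (1.000), so the feature fills the width.
The feature is 3556 × 2/3 ≈ 2370.67 px tall.
Leftover height: 3556 − 2370.67 = 1185.33 px → 592.67 each side.

593 px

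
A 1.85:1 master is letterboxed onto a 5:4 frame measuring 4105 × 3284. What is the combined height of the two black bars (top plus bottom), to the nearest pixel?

1065 px

1.85:1 (1.850) > 5:4 (1.250), so the master fills the width.
Content height = 4105 / 1.850 ≈ 2218.92 px.
Black = 3284 − 2218.92 = 1065.08 px.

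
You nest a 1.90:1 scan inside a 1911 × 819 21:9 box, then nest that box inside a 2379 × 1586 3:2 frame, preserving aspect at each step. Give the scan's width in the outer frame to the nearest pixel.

First fit — 1.90:1 into 1911×819 spans the height: 1556.10 × 819.00.
21:9 in 2379×1586: fills the width, so the intermediate becomes 2379.00 × 1019.57 — a scale of ×1.2449.
Applying the same ×1.2449: 1556.10 → 1937.19.

1937 px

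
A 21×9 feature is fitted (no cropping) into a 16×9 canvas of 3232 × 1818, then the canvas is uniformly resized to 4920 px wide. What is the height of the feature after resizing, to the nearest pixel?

Fitted into 3232×1818, the feature spans the width; its height is 3232 × 9/21 ≈ 1385.14 px.
Resizing to 4920 px wide multiplies everything by 1.5223: 1385.14 → 2108.57 px.

2109 px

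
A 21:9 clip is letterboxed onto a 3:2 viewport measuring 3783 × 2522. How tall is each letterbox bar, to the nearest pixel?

450 px

21:9 is wider than 3:2, so it spans the full width.
Content height = 3783 × 9/21 ≈ 1621.29 px.
Leftover height: 2522 − 1621.29 = 900.71 px → 450.36 each side.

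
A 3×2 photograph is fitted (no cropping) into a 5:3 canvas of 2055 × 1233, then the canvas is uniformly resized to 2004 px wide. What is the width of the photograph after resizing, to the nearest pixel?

1804 px

At 2055×1233 the photograph is height-limited, so width = 1233 × 3/2 ≈ 1849.50 px.
Scaling 2055 → 2004 is ×0.9752, so the width becomes 1849.50 × 0.9752 ≈ 1803.60 px.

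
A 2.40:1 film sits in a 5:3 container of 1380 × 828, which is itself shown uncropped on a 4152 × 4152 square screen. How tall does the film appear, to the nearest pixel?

Inside the 1380×828 canvas the film is width-limited at 1380.00 × 575.00.
5:3 in 4152×4152: fills the width, so the intermediate becomes 4152.00 × 2491.20 — a scale of ×3.0087.
Applying the same ×3.0087: 575.00 → 1730.00.

1730 px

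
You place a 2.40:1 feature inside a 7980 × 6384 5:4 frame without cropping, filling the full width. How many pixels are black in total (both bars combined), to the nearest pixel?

That makes the image 3325.0000 px tall (7980 / 2.400).
Leftover height: 6384 − 3325.0000 = 3059.0000 px.
Across the 7980-px span: 3059.0000 × 7980 ≈ 24410820 px.

24410820 pixels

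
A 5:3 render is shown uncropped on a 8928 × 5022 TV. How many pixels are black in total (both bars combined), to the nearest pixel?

2802276 pixels

Since 1.667 < 1.778, the render is height-limited.
The render is 5022 × 5/3 ≈ 8370.0000 px wide.
8928 − 8370.0000 = 558.0000 px of bars.
Across the 5022-px span: 558.0000 × 5022 ≈ 2802276 px.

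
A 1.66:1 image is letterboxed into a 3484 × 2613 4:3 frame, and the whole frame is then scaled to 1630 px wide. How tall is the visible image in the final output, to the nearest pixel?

982 px

At 3484×2613 the image is width-limited, so height = 3484 / 1.660 ≈ 2098.80 px.
Scaling 3484 → 1630 is ×0.4679, so the height becomes 2098.80 × 0.4679 ≈ 981.93 px.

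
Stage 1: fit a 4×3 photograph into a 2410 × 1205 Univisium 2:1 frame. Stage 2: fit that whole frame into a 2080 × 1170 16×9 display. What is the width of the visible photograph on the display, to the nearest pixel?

1387 px

Inside the 2410×1205 canvas the photograph is height-limited at 1606.67 × 1205.00.
Univisium 2:1 in 2080×1170: fills the width, so the intermediate becomes 2080.00 × 1040.00 — a scale of ×0.8631.
So the photograph's width is 1606.67 × 0.8631 ≈ 1386.67.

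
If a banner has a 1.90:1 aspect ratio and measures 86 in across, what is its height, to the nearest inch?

45 in

At 1.90:1, 86 / 1.900 ≈ 45.26.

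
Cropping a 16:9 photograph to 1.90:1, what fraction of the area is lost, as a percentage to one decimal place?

Going from 16:9 to 1.90:1 means cutting height while keeping width.
(1.778)/(1.900) ≈ 0.936 of the area survives, leaving 6.43% discarded.

6.4%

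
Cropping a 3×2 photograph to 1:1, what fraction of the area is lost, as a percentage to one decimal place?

33.3%

Going from 3×2 to 1:1 means cutting width while keeping height.
Fraction kept = (1.000)/(1.500) ≈ 66.67%, so 33.33% is lost.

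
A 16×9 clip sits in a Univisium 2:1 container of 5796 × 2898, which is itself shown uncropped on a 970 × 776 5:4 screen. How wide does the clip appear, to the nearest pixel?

862 px

First fit — 16×9 into 5796×2898 spans the height: 5152.00 × 2898.00.
Second fit — the Univisium 2:1 canvas into 970×776 spans the width: 970.00 × 485.00 (×0.1674 from 5796×2898).
Applying the same ×0.1674: 5152.00 → 862.22.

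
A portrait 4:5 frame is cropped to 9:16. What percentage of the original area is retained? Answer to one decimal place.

Going from portrait 4:5 to 9:16 means cutting width while keeping height.
(0.562)/(0.800) ≈ 0.703 of the area survives.

70.3%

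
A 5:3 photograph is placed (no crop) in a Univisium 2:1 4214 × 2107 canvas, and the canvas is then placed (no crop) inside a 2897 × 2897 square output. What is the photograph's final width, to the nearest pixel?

5:3 in 4214×2107: fills the height, so the photograph is 3511.67 × 2107.00.
The Univisium 2:1 canvas is width-limited in 2897×2897, giving 2897.00 × 1448.50; scale factor 0.6875.
Applying the same ×0.6875: 3511.67 → 2414.17.

2414 px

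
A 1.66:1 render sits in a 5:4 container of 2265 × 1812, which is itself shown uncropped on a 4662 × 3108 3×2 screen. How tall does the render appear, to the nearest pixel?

Inside the 2265×1812 canvas the render is width-limited at 2265.00 × 1364.46.
Second fit — the 5:4 canvas into 4662×3108 spans the height: 3885.00 × 3108.00 (×1.7152 from 2265×1812).
Applying the same ×1.7152: 1364.46 → 2340.36.

2340 px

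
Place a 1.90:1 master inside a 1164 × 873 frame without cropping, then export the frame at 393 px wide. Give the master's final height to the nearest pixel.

207 px

At 1164×873 the master is width-limited, so height = 1164 / 1.900 ≈ 612.63 px.
Resizing to 393 px wide multiplies everything by 0.3376: 612.63 → 206.84 px.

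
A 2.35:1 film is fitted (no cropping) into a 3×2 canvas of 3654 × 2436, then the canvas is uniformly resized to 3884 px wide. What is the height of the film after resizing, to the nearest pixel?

1653 px

In the 3654×2436 frame the film fills the width: height = 3654 / 2.350 ≈ 1554.89 px.
Resizing to 3884 px wide multiplies everything by 1.0629: 1554.89 → 1652.77 px.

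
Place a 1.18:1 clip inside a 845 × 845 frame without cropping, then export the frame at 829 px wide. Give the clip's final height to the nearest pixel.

703 px

In the 845×845 frame the clip fills the width: height = 845 / 1.180 ≈ 716.10 px.
Scaling 845 → 829 is ×0.9811, so the height becomes 716.10 × 0.9811 ≈ 702.54 px.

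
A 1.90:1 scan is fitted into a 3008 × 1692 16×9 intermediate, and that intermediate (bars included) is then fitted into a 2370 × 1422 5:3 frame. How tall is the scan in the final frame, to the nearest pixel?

1247 px

Inside the 3008×1692 canvas the scan is width-limited at 3008.00 × 1583.16.
16×9 in 2370×1422: fills the width, so the intermediate becomes 2370.00 × 1333.12 — a scale of ×0.7879.
So the scan's height is 1583.16 × 0.7879 ≈ 1247.37.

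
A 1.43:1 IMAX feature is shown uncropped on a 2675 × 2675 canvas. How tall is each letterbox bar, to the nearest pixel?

402 px

1.43:1 IMAX (1.430) > square (1.000), so the feature fills the width.
Content height = 2675 / 1.430 ≈ 1870.63 px.
Black = 2675 − 1870.63 = 804.37 px, or 402.19 per bar.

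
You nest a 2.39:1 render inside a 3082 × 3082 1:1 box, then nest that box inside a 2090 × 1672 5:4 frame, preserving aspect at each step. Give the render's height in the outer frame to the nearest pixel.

2.39:1 in 3082×3082: fills the width, so the render is 3082.00 × 1289.54.
Second fit — the 1:1 canvas into 2090×1672 spans the height: 1672.00 × 1672.00 (×0.5425 from 3082×3082).
The render scales with it: height 1289.54 × 0.5425 ≈ 699.58.

700 px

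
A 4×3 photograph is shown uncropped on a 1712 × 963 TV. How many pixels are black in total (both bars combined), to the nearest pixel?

4×3 is narrower than 16:9, so it spans the full height.
That makes the image 1284.0000 px wide (963 × 4/3).
1712 − 1284.0000 = 428.0000 px of bars.
Bar area = 428.0000 × 963 ≈ 412164 px.

412164 pixels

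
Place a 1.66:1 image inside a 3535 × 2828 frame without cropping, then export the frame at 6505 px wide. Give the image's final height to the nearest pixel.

In the 3535×2828 frame the image fills the width: height = 3535 / 1.660 ≈ 2129.52 px.
Scaling 3535 → 6505 is ×1.8402, so the height becomes 2129.52 × 1.8402 ≈ 3918.67 px.

3919 px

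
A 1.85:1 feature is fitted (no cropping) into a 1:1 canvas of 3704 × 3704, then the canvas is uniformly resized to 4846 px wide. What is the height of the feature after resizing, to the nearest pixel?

2619 px

In the 3704×3704 frame the feature fills the width: height = 3704 / 1.850 ≈ 2002.16 px.
Resizing to 4846 px wide multiplies everything by 1.3083: 2002.16 → 2619.46 px.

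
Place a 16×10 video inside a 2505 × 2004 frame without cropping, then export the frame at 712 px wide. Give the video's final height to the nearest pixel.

At 2505×2004 the video is width-limited, so height = 2505 × 10/16 ≈ 1565.62 px.
Scaling 2505 → 712 is ×0.2842, so the height becomes 1565.62 × 0.2842 ≈ 445.00 px.

445 px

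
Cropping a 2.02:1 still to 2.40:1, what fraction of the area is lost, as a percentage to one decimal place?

The width stays; only height is cut (since 2.40:1 is wider than 2.02:1).
Area ratio = (2.020)/(2.400) = 84.17%; the remaining 15.83% is cropped out.

15.8%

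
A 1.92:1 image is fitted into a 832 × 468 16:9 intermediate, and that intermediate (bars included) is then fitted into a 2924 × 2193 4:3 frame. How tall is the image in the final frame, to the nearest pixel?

Inside the 832×468 canvas the image is width-limited at 832.00 × 433.33.
Second fit — the 16:9 canvas into 2924×2193 spans the width: 2924.00 × 1644.75 (×3.5144 from 832×468).
The image scales with it: height 433.33 × 3.5144 ≈ 1522.92.

1523 px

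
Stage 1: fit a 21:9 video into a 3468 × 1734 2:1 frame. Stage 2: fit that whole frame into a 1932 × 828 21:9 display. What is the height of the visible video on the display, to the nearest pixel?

710 px

First fit — 21:9 into 3468×1734 spans the width: 3468.00 × 1486.29.
The 2:1 canvas is height-limited in 1932×828, giving 1656.00 × 828.00; scale factor 0.4775.
So the video's height is 1486.29 × 0.4775 ≈ 709.71.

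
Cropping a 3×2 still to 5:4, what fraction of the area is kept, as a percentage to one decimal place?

The height stays; only width is cut (since 5:4 is narrower than 3×2).
Fraction kept = (1.250)/(1.500) ≈ 83.33%.

83.3%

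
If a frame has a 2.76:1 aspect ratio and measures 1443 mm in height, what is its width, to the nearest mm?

Width = 1443 × 2.760 = 3982.68.

3983 mm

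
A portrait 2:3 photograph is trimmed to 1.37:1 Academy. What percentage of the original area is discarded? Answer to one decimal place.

Going from portrait 2:3 to 1.37:1 Academy means cutting height while keeping width.
(0.667)/(1.370) ≈ 0.487 of the area survives, leaving 51.34% discarded.

51.3%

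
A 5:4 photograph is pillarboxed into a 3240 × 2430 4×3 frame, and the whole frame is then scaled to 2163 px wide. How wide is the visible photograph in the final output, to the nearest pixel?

In the 3240×2430 frame the photograph fills the height: width = 2430 × 5/4 ≈ 3037.50 px.
Scaling 3240 → 2163 is ×0.6676, so the width becomes 3037.50 × 0.6676 ≈ 2027.81 px.

2028 px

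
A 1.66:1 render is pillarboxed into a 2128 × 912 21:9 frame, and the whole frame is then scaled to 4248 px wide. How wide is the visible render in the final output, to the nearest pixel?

3022 px

At 2128×912 the render is height-limited, so width = 912 × 1.660 ≈ 1513.92 px.
The frame scales by 4248/2128 = 1.9962; 1513.92 × 1.9962 ≈ 3022.15 px.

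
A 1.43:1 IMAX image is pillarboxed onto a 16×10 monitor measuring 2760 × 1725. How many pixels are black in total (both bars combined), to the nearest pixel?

1.43:1 IMAX (1.430) < 16×10 (1.600), so the image fills the height.
The image is 1725 × 1.430 ≈ 2466.7500 px wide.
2760 − 2466.7500 = 293.2500 px of bars.
That's 293.2500 × 1725 ≈ 505856 black pixels.

505856 pixels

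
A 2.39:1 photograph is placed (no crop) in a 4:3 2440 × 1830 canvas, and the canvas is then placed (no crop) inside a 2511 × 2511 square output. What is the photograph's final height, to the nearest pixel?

Inside the 2440×1830 canvas the photograph is width-limited at 2440.00 × 1020.92.
4:3 in 2511×2511: fills the width, so the intermediate becomes 2511.00 × 1883.25 — a scale of ×1.0291.
The photograph scales with it: height 1020.92 × 1.0291 ≈ 1050.63.

1051 px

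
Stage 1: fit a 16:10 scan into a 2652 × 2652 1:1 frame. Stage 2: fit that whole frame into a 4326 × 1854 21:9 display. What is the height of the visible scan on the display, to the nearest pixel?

Inside the 2652×2652 canvas the scan is width-limited at 2652.00 × 1657.50.
Second fit — the 1:1 canvas into 4326×1854 spans the height: 1854.00 × 1854.00 (×0.6991 from 2652×2652).
Applying the same ×0.6991: 1657.50 → 1158.75.

1159 px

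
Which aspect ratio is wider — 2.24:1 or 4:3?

2.24 and 4:3 = 1.333; 2.24 > 1.333.

2.24:1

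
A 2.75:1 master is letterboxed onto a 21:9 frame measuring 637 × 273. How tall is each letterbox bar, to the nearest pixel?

2.75:1 is wider than 21:9, so it spans the full width.
Content height = 637 / 2.750 ≈ 231.64 px.
Black = 273 − 231.64 = 41.36 px, or 20.68 per bar.

21 px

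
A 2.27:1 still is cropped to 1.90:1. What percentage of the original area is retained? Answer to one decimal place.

83.7%

The height stays; only width is cut (since 1.90:1 is narrower than 2.27:1).
(1.900)/(2.270) ≈ 0.837 of the area survives.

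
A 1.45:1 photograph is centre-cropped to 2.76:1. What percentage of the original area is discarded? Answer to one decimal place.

2.76:1 is wider than 1.45:1, so the crop keeps the full width and trims the height.
Area ratio = (1.450)/(2.760) = 52.54%; the remaining 47.46% is cropped out.

47.5%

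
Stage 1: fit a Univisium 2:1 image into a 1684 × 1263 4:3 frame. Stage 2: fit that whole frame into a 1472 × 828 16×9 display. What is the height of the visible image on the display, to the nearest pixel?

552 px

First fit — Univisium 2:1 into 1684×1263 spans the width: 1684.00 × 842.00.
The 4:3 canvas is height-limited in 1472×828, giving 1104.00 × 828.00; scale factor 0.6556.
The image scales with it: height 842.00 × 0.6556 ≈ 552.00.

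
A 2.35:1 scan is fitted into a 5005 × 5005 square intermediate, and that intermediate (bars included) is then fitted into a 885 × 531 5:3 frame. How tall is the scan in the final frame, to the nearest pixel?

First fit — 2.35:1 into 5005×5005 spans the width: 5005.00 × 2129.79.
Second fit — the square canvas into 885×531 spans the height: 531.00 × 531.00 (×0.1061 from 5005×5005).
The scan scales with it: height 2129.79 × 0.1061 ≈ 225.96.

226 px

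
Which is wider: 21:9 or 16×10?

21:9

21:9 = 2.333 and 16×10 = 1.6; 2.333 > 1.6.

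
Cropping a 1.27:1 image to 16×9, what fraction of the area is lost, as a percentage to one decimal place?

28.6%

The width stays; only height is cut (since 16×9 is wider than 1.27:1).
Area ratio = (1.270)/(1.778) = 71.44%; the remaining 28.56% is cropped out.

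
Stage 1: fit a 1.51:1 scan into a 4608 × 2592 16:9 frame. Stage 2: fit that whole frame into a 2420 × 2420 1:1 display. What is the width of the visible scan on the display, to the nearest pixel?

2055 px

Inside the 4608×2592 canvas the scan is height-limited at 3913.92 × 2592.00.
16:9 in 2420×2420: fills the width, so the intermediate becomes 2420.00 × 1361.25 — a scale of ×0.5252.
The scan scales with it: width 3913.92 × 0.5252 ≈ 2055.49.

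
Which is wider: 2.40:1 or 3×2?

2.40:1

2.4 and 3×2 = 1.5; 2.4 > 1.5.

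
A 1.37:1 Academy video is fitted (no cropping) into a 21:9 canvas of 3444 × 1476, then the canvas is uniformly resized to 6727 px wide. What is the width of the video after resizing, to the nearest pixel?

Fitted into 3444×1476, the video spans the height; its width is 1476 × 1.370 ≈ 2022.12 px.
The frame scales by 6727/3444 = 1.9533; 2022.12 × 1.9533 ≈ 3949.71 px.

3950 px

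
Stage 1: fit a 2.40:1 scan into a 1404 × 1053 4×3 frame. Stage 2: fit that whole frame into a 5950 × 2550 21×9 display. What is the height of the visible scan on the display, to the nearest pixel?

1417 px

2.40:1 in 1404×1053: fills the width, so the scan is 1404.00 × 585.00.
Second fit — the 4×3 canvas into 5950×2550 spans the height: 3400.00 × 2550.00 (×2.4217 from 1404×1053).
Applying the same ×2.4217: 585.00 → 1416.67.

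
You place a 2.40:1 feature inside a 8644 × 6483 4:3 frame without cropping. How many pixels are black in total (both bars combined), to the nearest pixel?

2.40:1 (2.400) > 4:3 (1.333), so the feature fills the width.
Content height = 8644 / 2.400 ≈ 3601.6667 px.
6483 − 3601.6667 = 2881.3333 px of bars.
Bar area = 2881.3333 × 8644 ≈ 24906245 px.

24906245 pixels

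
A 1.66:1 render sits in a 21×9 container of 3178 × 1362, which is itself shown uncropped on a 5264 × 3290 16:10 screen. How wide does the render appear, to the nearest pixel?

Inside the 3178×1362 canvas the render is height-limited at 2260.92 × 1362.00.
The 21×9 canvas is width-limited in 5264×3290, giving 5264.00 × 2256.00; scale factor 1.6564.
So the render's width is 2260.92 × 1.6564 ≈ 3744.96.

3745 px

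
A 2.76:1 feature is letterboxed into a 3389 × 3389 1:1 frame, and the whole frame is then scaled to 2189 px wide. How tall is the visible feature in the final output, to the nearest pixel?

793 px

Fitted into 3389×3389, the feature spans the width; its height is 3389 / 2.760 ≈ 1227.90 px.
Resizing to 2189 px wide multiplies everything by 0.6459: 1227.90 → 793.12 px.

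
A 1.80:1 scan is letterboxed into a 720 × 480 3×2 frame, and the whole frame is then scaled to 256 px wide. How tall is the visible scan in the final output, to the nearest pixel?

In the 720×480 frame the scan fills the width: height = 720 / 1.800 ≈ 400.00 px.
Scaling 720 → 256 is ×0.3556, so the height becomes 400.00 × 0.3556 ≈ 142.22 px.

142 px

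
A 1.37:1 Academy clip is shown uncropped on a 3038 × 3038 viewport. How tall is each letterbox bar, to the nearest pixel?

410 px

Since 1.370 > 1.000, the clip is width-limited.
That makes the image 2217.52 px tall (3038 / 1.370).
Leftover height: 3038 − 2217.52 = 820.48 px → 410.24 each side.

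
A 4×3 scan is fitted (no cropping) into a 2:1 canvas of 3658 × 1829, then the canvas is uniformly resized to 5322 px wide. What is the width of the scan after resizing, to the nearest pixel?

3548 px

At 3658×1829 the scan is height-limited, so width = 1829 × 4/3 ≈ 2438.67 px.
Scaling 3658 → 5322 is ×1.4549, so the width becomes 2438.67 × 1.4549 ≈ 3548.00 px.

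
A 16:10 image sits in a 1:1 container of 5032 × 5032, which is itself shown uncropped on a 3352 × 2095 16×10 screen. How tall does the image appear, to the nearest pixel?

1309 px

16:10 in 5032×5032: fills the width, so the image is 5032.00 × 3145.00.
The 1:1 canvas is height-limited in 3352×2095, giving 2095.00 × 2095.00; scale factor 0.4163.
So the image's height is 3145.00 × 0.4163 ≈ 1309.38.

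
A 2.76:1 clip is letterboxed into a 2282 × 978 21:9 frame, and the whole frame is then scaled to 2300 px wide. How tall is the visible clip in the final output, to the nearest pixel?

Fitted into 2282×978, the clip spans the width; its height is 2282 / 2.760 ≈ 826.81 px.
Resizing to 2300 px wide multiplies everything by 1.0079: 826.81 → 833.33 px.

833 px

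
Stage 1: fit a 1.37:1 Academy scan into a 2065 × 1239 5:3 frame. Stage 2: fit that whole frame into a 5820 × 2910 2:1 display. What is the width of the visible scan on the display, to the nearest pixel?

3987 px

Inside the 2065×1239 canvas the scan is height-limited at 1697.43 × 1239.00.
Second fit — the 5:3 canvas into 5820×2910 spans the height: 4850.00 × 2910.00 (×2.3487 from 2065×1239).
So the scan's width is 1697.43 × 2.3487 ≈ 3986.70.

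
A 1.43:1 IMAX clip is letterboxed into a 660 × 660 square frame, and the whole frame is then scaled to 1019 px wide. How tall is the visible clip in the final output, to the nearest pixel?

713 px

Fitted into 660×660, the clip spans the width; its height is 660 / 1.430 ≈ 461.54 px.
Resizing to 1019 px wide multiplies everything by 1.5439: 461.54 → 712.59 px.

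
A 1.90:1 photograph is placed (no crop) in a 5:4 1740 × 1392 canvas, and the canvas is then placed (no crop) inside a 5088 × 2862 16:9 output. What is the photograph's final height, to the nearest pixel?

Inside the 1740×1392 canvas the photograph is width-limited at 1740.00 × 915.79.
Second fit — the 5:4 canvas into 5088×2862 spans the height: 3577.50 × 2862.00 (×2.0560 from 1740×1392).
So the photograph's height is 915.79 × 2.0560 ≈ 1882.89.

1883 px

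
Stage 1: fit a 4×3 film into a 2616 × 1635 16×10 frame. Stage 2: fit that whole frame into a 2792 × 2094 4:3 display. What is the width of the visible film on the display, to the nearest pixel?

2327 px

4×3 in 2616×1635: fills the height, so the film is 2180.00 × 1635.00.
16×10 in 2792×2094: fills the width, so the intermediate becomes 2792.00 × 1745.00 — a scale of ×1.0673.
Applying the same ×1.0673: 2180.00 → 2326.67.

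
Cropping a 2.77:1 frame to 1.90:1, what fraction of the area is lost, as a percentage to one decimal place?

Going from 2.77:1 to 1.90:1 means cutting width while keeping height.
Fraction kept = (1.900)/(2.770) ≈ 68.59%, so 31.41% is lost.

31.4%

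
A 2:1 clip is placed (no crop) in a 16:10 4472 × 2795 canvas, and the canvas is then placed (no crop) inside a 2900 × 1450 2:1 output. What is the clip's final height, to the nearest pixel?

Inside the 4472×2795 canvas the clip is width-limited at 4472.00 × 2236.00.
16:10 in 2900×1450: fills the height, so the intermediate becomes 2320.00 × 1450.00 — a scale of ×0.5188.
Applying the same ×0.5188: 2236.00 → 1160.00.

1160 px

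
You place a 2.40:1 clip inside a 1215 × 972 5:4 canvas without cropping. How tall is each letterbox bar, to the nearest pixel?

233 px

Since 2.400 > 1.250, the clip is width-limited.
The clip is 1215 / 2.400 ≈ 506.25 px tall.
Black = 972 − 506.25 = 465.75 px, or 232.88 per bar.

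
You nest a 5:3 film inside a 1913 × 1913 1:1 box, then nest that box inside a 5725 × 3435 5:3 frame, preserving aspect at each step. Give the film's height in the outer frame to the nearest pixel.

First fit — 5:3 into 1913×1913 spans the width: 1913.00 × 1147.80.
1:1 in 5725×3435: fills the height, so the intermediate becomes 3435.00 × 3435.00 — a scale of ×1.7956.
The film scales with it: height 1147.80 × 1.7956 ≈ 2061.00.

2061 px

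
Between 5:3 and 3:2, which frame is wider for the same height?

5:3 = 1.667 and 3:2 = 1.5; 1.667 > 1.5.

5:3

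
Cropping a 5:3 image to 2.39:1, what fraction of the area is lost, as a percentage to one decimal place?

30.3%

2.39:1 is wider than 5:3, so the crop keeps the full width and trims the height.
Area ratio = (1.667)/(2.390) = 69.74%; the remaining 30.26% is cropped out.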